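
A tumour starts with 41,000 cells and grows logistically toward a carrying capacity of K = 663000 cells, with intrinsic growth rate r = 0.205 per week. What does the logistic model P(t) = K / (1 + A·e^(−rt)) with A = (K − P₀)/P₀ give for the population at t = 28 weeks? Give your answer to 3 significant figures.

≈ 632,000 cells

A = (663000 − 41000)/41000 = 15.17073
P(28) = 663000 / (1 + 15.17073·e^(−0.205·28)) = 663000 / (1 + 15.17073·0.003215)
= 663000 / 1.04877 ≈ 632168.88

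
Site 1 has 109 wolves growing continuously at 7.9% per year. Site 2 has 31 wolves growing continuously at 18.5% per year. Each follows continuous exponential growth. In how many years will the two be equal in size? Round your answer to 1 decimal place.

t ≈ 11.9 years

109·e^(0.079t) = 31·e^(0.185t)
109/31 = e^((0.185 − 0.079)t) → ln(3.51613) = 0.106·t
t = 1.25736 / 0.106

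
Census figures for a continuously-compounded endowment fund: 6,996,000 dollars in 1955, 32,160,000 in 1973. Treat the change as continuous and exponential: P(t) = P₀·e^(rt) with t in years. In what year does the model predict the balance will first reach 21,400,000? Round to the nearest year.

r = ln(32160000/6996000) / 18 = 1.52538/18 ≈ 0.084744 per year
t = ln(21400000/6996000) / r = 1.11805/0.084744 ≈ 13.19 years after 1955

year 1968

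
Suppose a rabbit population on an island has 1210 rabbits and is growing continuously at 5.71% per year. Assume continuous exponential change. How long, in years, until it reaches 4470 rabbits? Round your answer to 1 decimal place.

4470 = 1210 · e^(0.0571·t)
t = ln(4470/1210) / 0.0571 = ln(3.69421) / 0.0571 = 1.30677 / 0.0571

t ≈ 22.9 years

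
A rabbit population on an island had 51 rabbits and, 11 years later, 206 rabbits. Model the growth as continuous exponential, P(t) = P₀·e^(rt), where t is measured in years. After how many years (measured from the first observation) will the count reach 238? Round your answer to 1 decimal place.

t ≈ 12.1 years

r = ln(206/51) / 11 ≈ 0.126914 per year
t = ln(238/51) / r = 1.54045 / 0.126914 ≈ 12.138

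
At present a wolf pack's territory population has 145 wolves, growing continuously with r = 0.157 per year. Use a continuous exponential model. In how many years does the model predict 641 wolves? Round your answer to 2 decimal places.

641 = 145 · e^(0.157·t)
t = ln(641/145) / 0.157 = ln(4.42069) / 0.157 = 1.4863 / 0.157

t ≈ 9.47 years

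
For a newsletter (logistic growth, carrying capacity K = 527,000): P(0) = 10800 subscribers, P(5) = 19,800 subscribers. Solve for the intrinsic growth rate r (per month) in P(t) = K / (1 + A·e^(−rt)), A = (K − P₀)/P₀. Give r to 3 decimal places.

A = (527000 − 10800)/10800 = 47.7963
19800 = 527000/(1 + 47.7963·e^(−r·5)) → e^(−5r) = (26.61616 − 1)/47.7963 = 0.535944
r = −ln(0.535944)/5 = 0.62372/5

r ≈ 0.125 per month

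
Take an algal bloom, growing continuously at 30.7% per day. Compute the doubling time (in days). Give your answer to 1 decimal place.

doubling time = ln(2) / |r| = 0.69315 / 0.307

doubling time ≈ 2.3 days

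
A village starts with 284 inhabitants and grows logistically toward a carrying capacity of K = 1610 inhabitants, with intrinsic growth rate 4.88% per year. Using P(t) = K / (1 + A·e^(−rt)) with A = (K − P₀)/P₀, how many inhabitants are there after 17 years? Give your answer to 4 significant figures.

≈ 530.2 inhabitants

A = (1610 − 284)/284 = 4.66901
P(17) = 1610 / (1 + 4.66901·e^(−0.0488·17)) = 1610 / (1 + 4.66901·0.436224)
= 1610 / 3.03673 ≈ 530.17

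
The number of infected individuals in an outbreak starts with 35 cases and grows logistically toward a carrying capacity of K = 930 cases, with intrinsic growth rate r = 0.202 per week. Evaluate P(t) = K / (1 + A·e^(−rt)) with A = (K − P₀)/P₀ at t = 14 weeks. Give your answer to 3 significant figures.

A = (930 − 35)/35 = 25.57143
P(14) = 930 / (1 + 25.57143·e^(−0.202·14)) = 930 / (1 + 25.57143·0.059131)
= 930 / 2.51206 ≈ 370.21

≈ 370 cases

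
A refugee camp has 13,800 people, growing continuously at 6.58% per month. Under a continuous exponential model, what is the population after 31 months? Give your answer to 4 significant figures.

≈ 106,100 people

P(31) = 13800 · e^(0.0658·31) = 13800 · e^(2.0398)
= 13800 · 7.68907 ≈ 106109.18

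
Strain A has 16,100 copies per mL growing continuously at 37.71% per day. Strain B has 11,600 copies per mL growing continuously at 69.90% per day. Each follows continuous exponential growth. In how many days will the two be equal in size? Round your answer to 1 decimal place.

t ≈ 1.0 days

16100·e^(0.3771t) = 11600·e^(0.699t)
16100/11600 = e^((0.699 − 0.3771)t) → ln(1.38793) = 0.3219·t
t = 0.32781 / 0.3219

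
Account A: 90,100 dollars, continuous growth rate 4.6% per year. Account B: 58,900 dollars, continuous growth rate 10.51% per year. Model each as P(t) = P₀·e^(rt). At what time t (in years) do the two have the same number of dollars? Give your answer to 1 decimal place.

t ≈ 7.2 years

90100·e^(0.046t) = 58900·e^(0.1051t)
90100/58900 = e^((0.1051 − 0.046)t) → ln(1.52971) = 0.0591·t
t = 0.42508 / 0.0591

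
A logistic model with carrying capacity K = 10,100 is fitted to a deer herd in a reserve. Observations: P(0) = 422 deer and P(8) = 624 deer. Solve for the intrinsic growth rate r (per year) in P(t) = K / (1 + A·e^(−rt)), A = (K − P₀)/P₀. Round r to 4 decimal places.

r ≈ 0.0515 per year

A = (10100 − 422)/422 = 22.93365
624 = 10100/(1 + 22.93365·e^(−r·8)) → e^(−8r) = (16.1859 − 1)/22.93365 = 0.662167
r = −ln(0.662167)/8 = 0.41224/8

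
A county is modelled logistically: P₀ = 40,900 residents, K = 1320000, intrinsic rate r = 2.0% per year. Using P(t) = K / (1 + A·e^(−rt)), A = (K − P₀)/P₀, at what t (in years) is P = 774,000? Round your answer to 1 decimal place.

t ≈ 189.6 years

A = (1320000 − 40900)/40900 = 31.27384
774000 = 1320000/(1 + 31.27384·e^(−0.02t)) → 1 + 31.27384·e^(−0.02t) = 1.70543
e^(−0.02t) = 0.022556 → t = ln(44.33324)/0.02 = 3.79173/0.02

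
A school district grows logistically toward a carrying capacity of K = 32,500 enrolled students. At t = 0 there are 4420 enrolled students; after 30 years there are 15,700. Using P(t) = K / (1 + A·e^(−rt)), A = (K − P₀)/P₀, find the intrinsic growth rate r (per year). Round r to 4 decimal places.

A = (32500 − 4420)/4420 = 6.35294
15700 = 32500/(1 + 6.35294·e^(−r·30)) → e^(−30r) = (2.07006 − 1)/6.35294 = 0.168436
r = −ln(0.168436)/30 = 1.7812/30

r ≈ 0.0594 per year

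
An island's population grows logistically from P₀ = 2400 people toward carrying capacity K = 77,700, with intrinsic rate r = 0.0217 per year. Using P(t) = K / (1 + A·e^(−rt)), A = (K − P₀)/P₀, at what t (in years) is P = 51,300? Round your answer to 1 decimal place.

t ≈ 189.4 years

A = (77700 − 2400)/2400 = 31.375
51300 = 77700/(1 + 31.375·e^(−0.0217t)) → 1 + 31.375·e^(−0.0217t) = 1.51462
e^(−0.0217t) = 0.016402 → t = ln(60.96733)/0.0217 = 4.11034/0.0217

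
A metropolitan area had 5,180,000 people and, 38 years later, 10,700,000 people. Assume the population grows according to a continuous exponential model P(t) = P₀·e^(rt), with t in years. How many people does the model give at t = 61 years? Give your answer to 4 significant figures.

r = ln(10700000/5180000) / 38 ≈ 0.01909 per year
P(61) = 5180000 · e^(0.01909·61) = 5180000 · 3.20438 ≈ 16598711.15

≈ 16,600,000 people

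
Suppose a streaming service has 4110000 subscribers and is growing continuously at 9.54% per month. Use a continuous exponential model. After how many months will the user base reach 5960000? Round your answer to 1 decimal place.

t ≈ 3.9 months

5960000 = 4110000 · e^(0.0954·t)
t = ln(5960000/4110000) / 0.0954 = ln(1.45012) / 0.0954 = 0.37165 / 0.0954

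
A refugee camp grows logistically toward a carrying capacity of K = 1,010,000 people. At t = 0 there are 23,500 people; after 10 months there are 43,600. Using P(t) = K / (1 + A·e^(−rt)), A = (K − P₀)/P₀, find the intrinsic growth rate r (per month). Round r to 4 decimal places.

r ≈ 0.0639 per month

A = (1010000 − 23500)/23500 = 41.97872
43600 = 1010000/(1 + 41.97872·e^(−r·10)) → e^(−10r) = (23.16514 − 1)/41.97872 = 0.528009
r = −ln(0.528009)/10 = 0.63864/10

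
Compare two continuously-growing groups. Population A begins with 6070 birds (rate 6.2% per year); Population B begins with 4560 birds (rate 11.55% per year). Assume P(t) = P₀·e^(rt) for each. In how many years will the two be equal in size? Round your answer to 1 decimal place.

6070·e^(0.062t) = 4560·e^(0.1155t)
6070/4560 = e^((0.1155 − 0.062)t) → ln(1.33114) = 0.0535·t
t = 0.28604 / 0.0535

t ≈ 5.3 years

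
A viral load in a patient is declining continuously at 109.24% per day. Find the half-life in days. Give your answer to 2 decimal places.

half-life ≈ 0.63 days

half-life = ln(2) / |r| = 0.69315 / 1.0924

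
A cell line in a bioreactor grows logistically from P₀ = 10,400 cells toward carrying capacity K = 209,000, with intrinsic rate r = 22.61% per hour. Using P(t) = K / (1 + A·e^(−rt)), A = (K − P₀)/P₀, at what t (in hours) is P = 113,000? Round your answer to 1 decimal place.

t ≈ 13.8 hours

A = (209000 − 10400)/10400 = 19.09615
113000 = 209000/(1 + 19.09615·e^(−0.2261t)) → 1 + 19.09615·e^(−0.2261t) = 1.84956
e^(−0.2261t) = 0.044488 → t = ln(22.47776)/0.2261 = 3.11253/0.2261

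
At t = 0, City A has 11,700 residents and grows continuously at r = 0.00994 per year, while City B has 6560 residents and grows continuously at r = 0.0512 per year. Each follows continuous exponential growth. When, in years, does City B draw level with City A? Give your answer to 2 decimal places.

11700·e^(0.00994t) = 6560·e^(0.0512t)
11700/6560 = e^((0.0512 − 0.00994)t) → ln(1.78354) = 0.04126·t
t = 0.5786 / 0.04126

t ≈ 14.02 years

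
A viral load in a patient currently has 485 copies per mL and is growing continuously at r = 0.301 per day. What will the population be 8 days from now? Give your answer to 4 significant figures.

≈ 5,389 copies per mL

P(8) = 485 · e^(0.301·8) = 485 · e^(2.408)
= 485 · 11.11172 ≈ 5389.18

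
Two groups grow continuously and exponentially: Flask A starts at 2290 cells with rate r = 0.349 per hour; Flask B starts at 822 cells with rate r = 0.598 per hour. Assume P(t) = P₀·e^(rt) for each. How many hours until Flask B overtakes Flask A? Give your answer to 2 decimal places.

2290·e^(0.349t) = 822·e^(0.598t)
2290/822 = e^((0.598 − 0.349)t) → ln(2.78589) = 0.249·t
t = 1.02457 / 0.249

t ≈ 4.11 hours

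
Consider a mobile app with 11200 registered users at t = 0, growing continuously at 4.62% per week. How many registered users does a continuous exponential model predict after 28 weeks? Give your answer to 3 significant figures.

≈ 40,800 registered users

P(28) = 11200 · e^(0.0462·28) = 11200 · e^(1.2936)
= 11200 · 3.64589 ≈ 40833.95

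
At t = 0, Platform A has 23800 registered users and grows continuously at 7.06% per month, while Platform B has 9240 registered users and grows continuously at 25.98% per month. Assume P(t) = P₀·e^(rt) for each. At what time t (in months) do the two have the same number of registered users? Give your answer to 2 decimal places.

23800·e^(0.0706t) = 9240·e^(0.2598t)
23800/9240 = e^((0.2598 − 0.0706)t) → ln(2.57576) = 0.1892·t
t = 0.94614 / 0.1892

t ≈ 5.00 months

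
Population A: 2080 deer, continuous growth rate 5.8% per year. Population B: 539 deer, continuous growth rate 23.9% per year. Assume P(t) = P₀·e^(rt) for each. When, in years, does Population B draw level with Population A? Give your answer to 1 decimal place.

2080·e^(0.058t) = 539·e^(0.239t)
2080/539 = e^((0.239 − 0.058)t) → ln(3.859) = 0.181·t
t = 1.35041 / 0.181

t ≈ 7.5 years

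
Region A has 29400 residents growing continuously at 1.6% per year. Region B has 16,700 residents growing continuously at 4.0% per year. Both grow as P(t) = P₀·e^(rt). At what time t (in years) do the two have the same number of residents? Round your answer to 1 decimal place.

29400·e^(0.016t) = 16700·e^(0.04t)
29400/16700 = e^((0.04 − 0.016)t) → ln(1.76048) = 0.024·t
t = 0.56559 / 0.024

t ≈ 23.6 years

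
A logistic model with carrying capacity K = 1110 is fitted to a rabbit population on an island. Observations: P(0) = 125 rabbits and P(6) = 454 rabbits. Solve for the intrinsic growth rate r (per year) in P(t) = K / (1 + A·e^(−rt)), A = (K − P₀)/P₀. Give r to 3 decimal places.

r ≈ 0.283 per year

A = (1110 − 125)/125 = 7.88
454 = 1110/(1 + 7.88·e^(−r·6)) → e^(−6r) = (2.44493 − 1)/7.88 = 0.183367
r = −ln(0.183367)/6 = 1.69626/6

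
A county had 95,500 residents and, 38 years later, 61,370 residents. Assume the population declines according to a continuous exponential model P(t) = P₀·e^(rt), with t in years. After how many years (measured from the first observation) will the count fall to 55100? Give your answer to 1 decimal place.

t ≈ 47.3 years

r = ln(61370/95500) / 38 ≈ -0.011637 per year
t = ln(55100/95500) / r = -0.54998 / -0.011637 ≈ 47.261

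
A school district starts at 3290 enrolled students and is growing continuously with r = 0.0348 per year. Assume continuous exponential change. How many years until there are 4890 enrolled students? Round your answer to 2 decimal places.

4890 = 3290 · e^(0.0348·t)
t = ln(4890/3290) / 0.0348 = ln(1.48632) / 0.0348 = 0.3963 / 0.0348

t ≈ 11.39 years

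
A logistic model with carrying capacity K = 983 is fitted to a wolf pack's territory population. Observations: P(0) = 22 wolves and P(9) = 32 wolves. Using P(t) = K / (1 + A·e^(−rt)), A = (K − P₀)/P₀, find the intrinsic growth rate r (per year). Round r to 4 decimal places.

A = (983 − 22)/22 = 43.68182
32 = 983/(1 + 43.68182·e^(−r·9)) → e^(−9r) = (30.71875 − 1)/43.68182 = 0.680346
r = −ln(0.680346)/9 = 0.38515/9

r ≈ 0.0428 per year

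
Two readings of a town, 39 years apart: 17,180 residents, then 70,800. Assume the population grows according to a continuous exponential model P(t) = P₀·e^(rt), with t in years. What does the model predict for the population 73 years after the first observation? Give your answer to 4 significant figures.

r = ln(70800/17180) / 39 ≈ 0.036311 per year
P(73) = 17180 · e^(0.036311·73) = 17180 · 14.16357 ≈ 243330.14

≈ 243,300 residents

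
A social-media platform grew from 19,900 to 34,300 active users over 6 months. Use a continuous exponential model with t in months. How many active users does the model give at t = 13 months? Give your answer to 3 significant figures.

≈ 64,700 active users

r = ln(34300/19900) / 6 ≈ 0.090738 per month
P(13) = 19900 · e^(0.090738·13) = 19900 · 3.25304 ≈ 64735.43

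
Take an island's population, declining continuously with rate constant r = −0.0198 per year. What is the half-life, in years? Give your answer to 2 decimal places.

half-life = ln(2) / |r| = 0.69315 / 0.0198

half-life ≈ 35.01 years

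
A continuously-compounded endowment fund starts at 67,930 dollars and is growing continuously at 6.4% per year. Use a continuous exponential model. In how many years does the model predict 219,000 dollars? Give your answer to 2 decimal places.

t ≈ 18.29 years

219000 = 67930 · e^(0.064·t)
t = ln(219000/67930) / 0.064 = ln(3.22391) / 0.064 = 1.17059 / 0.064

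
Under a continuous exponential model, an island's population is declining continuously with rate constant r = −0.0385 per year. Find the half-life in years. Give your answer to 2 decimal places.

half-life = ln(2) / |r| = 0.69315 / 0.0385

half-life ≈ 18.00 years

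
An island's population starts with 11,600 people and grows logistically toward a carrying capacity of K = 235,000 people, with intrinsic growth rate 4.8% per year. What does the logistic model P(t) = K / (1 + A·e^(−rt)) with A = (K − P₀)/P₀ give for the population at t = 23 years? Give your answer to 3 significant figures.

A = (235000 − 11600)/11600 = 19.25862
P(23) = 235000 / (1 + 19.25862·e^(−0.048·23)) = 235000 / (1 + 19.25862·0.331542)
= 235000 / 7.38505 ≈ 31821.06

≈ 31,800 people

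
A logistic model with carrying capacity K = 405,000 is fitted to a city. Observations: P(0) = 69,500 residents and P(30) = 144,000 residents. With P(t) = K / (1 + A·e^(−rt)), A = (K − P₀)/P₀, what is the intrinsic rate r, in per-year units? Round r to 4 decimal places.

A = (405000 − 69500)/69500 = 4.82734
144000 = 405000/(1 + 4.82734·e^(−r·30)) → e^(−30r) = (2.8125 − 1)/4.82734 = 0.375466
r = −ln(0.375466)/30 = 0.97959/30

r ≈ 0.0327 per year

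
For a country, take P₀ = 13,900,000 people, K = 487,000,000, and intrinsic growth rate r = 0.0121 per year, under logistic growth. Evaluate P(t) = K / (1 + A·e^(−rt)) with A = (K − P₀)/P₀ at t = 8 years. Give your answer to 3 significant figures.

≈ 15,300,000 people

A = (487000000 − 13900000)/13900000 = 34.03597
P(8) = 487000000 / (1 + 34.03597·e^(−0.0121·8)) = 487000000 / (1 + 34.03597·0.907738)
= 487000000 / 31.89573 ≈ 15268502.11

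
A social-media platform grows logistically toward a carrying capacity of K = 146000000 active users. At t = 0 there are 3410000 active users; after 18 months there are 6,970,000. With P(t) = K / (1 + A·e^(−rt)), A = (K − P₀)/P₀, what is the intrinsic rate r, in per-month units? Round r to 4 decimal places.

r ≈ 0.0411 per month

A = (146000000 − 3410000)/3410000 = 41.81525
6970000 = 146000000/(1 + 41.81525·e^(−r·18)) → e^(−18r) = (20.94692 − 1)/41.81525 = 0.477025
r = −ln(0.477025)/18 = 0.74019/18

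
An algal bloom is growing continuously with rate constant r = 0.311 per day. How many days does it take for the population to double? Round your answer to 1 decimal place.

doubling time = ln(2) / |r| = 0.69315 / 0.311

doubling time ≈ 2.2 days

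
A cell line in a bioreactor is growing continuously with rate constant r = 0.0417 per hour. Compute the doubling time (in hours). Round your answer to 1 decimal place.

doubling time = ln(2) / |r| = 0.69315 / 0.0417

doubling time ≈ 16.6 hours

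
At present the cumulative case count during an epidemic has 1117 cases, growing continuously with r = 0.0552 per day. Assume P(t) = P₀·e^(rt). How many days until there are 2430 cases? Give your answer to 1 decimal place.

t ≈ 14.1 days

2430 = 1117 · e^(0.0552·t)
t = ln(2430/1117) / 0.0552 = ln(2.17547) / 0.0552 = 0.77724 / 0.0552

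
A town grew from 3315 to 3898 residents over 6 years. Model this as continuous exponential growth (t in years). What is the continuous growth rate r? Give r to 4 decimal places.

3898 = 3315 · e^(r·6)
e^(6r) = 3898/3315 = 1.17587
r = ln(1.17587) / 6 = 0.16201 / 6

r ≈ 0.0270 per year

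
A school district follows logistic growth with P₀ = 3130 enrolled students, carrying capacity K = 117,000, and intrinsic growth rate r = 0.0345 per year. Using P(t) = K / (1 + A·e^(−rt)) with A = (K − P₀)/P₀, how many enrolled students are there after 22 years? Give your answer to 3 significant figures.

≈ 6,490 enrolled students

A = (117000 − 3130)/3130 = 36.38019
P(22) = 117000 / (1 + 36.38019·e^(−0.0345·22)) = 117000 / (1 + 36.38019·0.468134)
= 117000 / 18.03082 ≈ 6488.89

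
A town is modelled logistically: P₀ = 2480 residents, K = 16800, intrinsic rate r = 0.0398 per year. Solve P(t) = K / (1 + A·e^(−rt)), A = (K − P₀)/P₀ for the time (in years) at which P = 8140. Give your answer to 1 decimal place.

t ≈ 42.5 years

A = (16800 − 2480)/2480 = 5.77419
8140 = 16800/(1 + 5.77419·e^(−0.0398t)) → 1 + 5.77419·e^(−0.0398t) = 2.06388
e^(−0.0398t) = 0.184248 → t = ln(5.42748)/0.0398 = 1.69147/0.0398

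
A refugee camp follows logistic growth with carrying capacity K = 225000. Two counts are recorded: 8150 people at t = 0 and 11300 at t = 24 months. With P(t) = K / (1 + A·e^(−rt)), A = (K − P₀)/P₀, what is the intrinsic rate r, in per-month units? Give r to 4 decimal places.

A = (225000 − 8150)/8150 = 26.60736
11300 = 225000/(1 + 26.60736·e^(−r·24)) → e^(−24r) = (19.9115 − 1)/26.60736 = 0.710762
r = −ln(0.710762)/24 = 0.34142/24

r ≈ 0.0142 per month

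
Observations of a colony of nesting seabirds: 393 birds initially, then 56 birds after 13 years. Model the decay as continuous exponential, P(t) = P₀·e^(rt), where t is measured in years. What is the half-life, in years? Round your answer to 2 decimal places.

half-life ≈ 4.62 years

r = ln(56/393) / 13 = ln(0.14249) / 13 ≈ -0.149881 per year
half-life = ln 2 / |r| = 0.69315 / 0.149881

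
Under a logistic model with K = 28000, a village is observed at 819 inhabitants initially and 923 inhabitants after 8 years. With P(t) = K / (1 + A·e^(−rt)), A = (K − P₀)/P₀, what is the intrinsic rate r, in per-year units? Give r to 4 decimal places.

r ≈ 0.0154 per year

A = (28000 − 819)/819 = 33.18803
923 = 28000/(1 + 33.18803·e^(−r·8)) → e^(−8r) = (30.33586 − 1)/33.18803 = 0.883929
r = −ln(0.883929)/8 = 0.12338/8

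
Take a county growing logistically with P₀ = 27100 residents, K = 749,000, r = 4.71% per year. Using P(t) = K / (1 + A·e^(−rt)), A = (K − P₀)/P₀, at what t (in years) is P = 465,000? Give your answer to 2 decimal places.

A = (749000 − 27100)/27100 = 26.63838
465000 = 749000/(1 + 26.63838·e^(−0.0471t)) → 1 + 26.63838·e^(−0.0471t) = 1.61075
e^(−0.0471t) = 0.022928 → t = ln(43.61565)/0.0471 = 3.77542/0.0471

t ≈ 80.16 years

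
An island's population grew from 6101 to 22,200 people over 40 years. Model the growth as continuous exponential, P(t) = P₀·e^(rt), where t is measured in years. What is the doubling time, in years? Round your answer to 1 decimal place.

doubling time ≈ 21.5 years

r = ln(22200/6101) / 40 = ln(3.63875) / 40 ≈ 0.032291 per year
doubling time = ln 2 / |r| = 0.69315 / 0.032291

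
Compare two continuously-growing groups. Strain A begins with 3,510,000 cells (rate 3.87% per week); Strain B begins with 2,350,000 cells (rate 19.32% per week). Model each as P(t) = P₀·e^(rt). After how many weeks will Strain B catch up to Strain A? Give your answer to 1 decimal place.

t ≈ 2.6 weeks

3510000·e^(0.0387t) = 2350000·e^(0.1932t)
3510000/2350000 = e^((0.1932 − 0.0387)t) → ln(1.49362) = 0.1545·t
t = 0.4012 / 0.1545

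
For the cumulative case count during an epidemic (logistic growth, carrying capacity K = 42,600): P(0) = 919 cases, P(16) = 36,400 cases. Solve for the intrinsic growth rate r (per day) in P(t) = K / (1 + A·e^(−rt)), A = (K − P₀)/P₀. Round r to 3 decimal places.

r ≈ 0.349 per day

A = (42600 − 919)/919 = 45.35473
36400 = 42600/(1 + 45.35473·e^(−r·16)) → e^(−16r) = (1.17033 − 1)/45.35473 = 0.003755
r = −ln(0.003755)/16 = 5.58453/16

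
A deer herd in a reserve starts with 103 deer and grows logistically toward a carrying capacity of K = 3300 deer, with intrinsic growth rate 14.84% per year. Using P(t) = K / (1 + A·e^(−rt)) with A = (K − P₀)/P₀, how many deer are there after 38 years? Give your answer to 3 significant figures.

≈ 2,970 deer

A = (3300 − 103)/103 = 31.03883
P(38) = 3300 / (1 + 31.03883·e^(−0.1484·38)) = 3300 / (1 + 31.03883·0.003556)
= 3300 / 1.11037 ≈ 2972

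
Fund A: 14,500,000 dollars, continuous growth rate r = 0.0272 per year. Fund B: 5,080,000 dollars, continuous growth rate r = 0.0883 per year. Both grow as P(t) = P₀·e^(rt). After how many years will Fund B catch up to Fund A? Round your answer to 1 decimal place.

14500000·e^(0.0272t) = 5080000·e^(0.0883t)
14500000/5080000 = e^((0.0883 − 0.0272)t) → ln(2.85433) = 0.0611·t
t = 1.04884 / 0.0611

t ≈ 17.2 years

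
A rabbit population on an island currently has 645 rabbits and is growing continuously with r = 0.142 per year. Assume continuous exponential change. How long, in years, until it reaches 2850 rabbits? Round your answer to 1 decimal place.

2850 = 645 · e^(0.142·t)
t = ln(2850/645) / 0.142 = ln(4.4186) / 0.142 = 1.48582 / 0.142

t ≈ 10.5 years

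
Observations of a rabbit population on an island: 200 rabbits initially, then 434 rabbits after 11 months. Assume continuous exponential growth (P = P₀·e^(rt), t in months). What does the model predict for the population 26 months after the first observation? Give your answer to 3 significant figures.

r = ln(434/200) / 11 ≈ 0.07043 per month
P(26) = 200 · e^(0.07043·26) = 200 · 6.24121 ≈ 1248.24

≈ 1,250 rabbits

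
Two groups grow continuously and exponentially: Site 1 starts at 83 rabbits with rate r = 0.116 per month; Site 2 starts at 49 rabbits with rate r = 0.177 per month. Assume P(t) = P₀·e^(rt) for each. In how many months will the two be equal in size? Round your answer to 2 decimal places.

t ≈ 8.64 months

83·e^(0.116t) = 49·e^(0.177t)
83/49 = e^((0.177 − 0.116)t) → ln(1.69388) = 0.061·t
t = 0.52702 / 0.061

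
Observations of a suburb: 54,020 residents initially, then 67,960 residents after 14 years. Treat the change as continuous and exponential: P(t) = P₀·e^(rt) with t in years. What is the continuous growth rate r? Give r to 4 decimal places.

67960 = 54020 · e^(r·14)
e^(14r) = 67960/54020 = 1.25805
r = ln(1.25805) / 14 = 0.22956 / 14

r ≈ 0.0164 per year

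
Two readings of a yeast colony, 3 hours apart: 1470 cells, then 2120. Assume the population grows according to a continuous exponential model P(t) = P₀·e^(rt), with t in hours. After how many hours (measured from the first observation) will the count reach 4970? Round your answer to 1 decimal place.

t ≈ 10.0 hours

r = ln(2120/1470) / 3 ≈ 0.122051 per hour
t = ln(4970/1470) / r = 1.21816 / 0.122051 ≈ 9.981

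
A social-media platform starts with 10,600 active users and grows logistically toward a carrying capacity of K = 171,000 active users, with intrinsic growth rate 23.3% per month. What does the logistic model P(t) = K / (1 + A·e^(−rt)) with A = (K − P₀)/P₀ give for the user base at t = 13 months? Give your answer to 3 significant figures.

≈ 98,700 active users

A = (171000 − 10600)/10600 = 15.13208
P(13) = 171000 / (1 + 15.13208·e^(−0.233·13)) = 171000 / (1 + 15.13208·0.048364)
= 171000 / 1.73185 ≈ 98738.49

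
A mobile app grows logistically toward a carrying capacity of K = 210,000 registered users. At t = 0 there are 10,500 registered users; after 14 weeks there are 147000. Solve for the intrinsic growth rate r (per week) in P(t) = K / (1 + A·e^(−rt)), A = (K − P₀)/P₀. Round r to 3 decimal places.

r ≈ 0.271 per week

A = (210000 − 10500)/10500 = 19
147000 = 210000/(1 + 19·e^(−r·14)) → e^(−14r) = (1.42857 − 1)/19 = 0.022556
r = −ln(0.022556)/14 = 3.79174/14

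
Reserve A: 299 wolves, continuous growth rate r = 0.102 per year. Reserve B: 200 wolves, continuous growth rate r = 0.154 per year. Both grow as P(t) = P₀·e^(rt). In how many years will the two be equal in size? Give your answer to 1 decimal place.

t ≈ 7.7 years

299·e^(0.102t) = 200·e^(0.154t)
299/200 = e^((0.154 − 0.102)t) → ln(1.495) = 0.052·t
t = 0.40213 / 0.052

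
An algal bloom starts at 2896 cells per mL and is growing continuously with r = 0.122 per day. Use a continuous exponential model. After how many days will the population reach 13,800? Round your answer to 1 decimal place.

13800 = 2896 · e^(0.122·t)
t = ln(13800/2896) / 0.122 = ln(4.76519) / 0.122 = 1.56134 / 0.122

t ≈ 12.8 days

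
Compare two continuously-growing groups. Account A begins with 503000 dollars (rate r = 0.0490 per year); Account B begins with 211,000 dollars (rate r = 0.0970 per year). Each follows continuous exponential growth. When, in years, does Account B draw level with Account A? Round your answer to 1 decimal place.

t ≈ 18.1 years

503000·e^(0.049t) = 211000·e^(0.097t)
503000/211000 = e^((0.097 − 0.049)t) → ln(2.38389) = 0.048·t
t = 0.86873 / 0.048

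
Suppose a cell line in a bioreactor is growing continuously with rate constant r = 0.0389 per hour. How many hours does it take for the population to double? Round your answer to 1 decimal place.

doubling time ≈ 17.8 hours

doubling time = ln(2) / |r| = 0.69315 / 0.0389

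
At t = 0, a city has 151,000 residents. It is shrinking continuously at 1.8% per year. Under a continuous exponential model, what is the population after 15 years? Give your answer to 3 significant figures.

P(15) = 151000 · e^(-0.018·15) = 151000 · e^(-0.27)
= 151000 · 0.76338 ≈ 115270.3

≈ 115,000 residents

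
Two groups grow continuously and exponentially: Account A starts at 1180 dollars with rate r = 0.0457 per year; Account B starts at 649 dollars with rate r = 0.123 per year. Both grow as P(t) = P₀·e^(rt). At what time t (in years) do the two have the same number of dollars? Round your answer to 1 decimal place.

t ≈ 7.7 years

1180·e^(0.0457t) = 649·e^(0.123t)
1180/649 = e^((0.123 − 0.0457)t) → ln(1.81818) = 0.0773·t
t = 0.59784 / 0.0773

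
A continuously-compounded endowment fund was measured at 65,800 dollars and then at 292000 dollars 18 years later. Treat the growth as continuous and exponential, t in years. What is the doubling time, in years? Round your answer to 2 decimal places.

doubling time ≈ 8.37 years

r = ln(292000/65800) / 18 = ln(4.43769) / 18 ≈ 0.082785 per year
doubling time = ln 2 / |r| = 0.69315 / 0.082785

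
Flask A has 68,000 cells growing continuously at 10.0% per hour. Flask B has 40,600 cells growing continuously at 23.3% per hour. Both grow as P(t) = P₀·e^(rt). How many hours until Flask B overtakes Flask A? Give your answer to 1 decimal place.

68000·e^(0.1t) = 40600·e^(0.233t)
68000/40600 = e^((0.233 − 0.1)t) → ln(1.67488) = 0.133·t
t = 0.51574 / 0.133

t ≈ 3.9 hours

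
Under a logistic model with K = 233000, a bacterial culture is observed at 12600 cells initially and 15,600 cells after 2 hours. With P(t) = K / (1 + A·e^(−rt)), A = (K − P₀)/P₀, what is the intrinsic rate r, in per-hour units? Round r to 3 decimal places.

r ≈ 0.114 per hour

A = (233000 − 12600)/12600 = 17.49206
15600 = 233000/(1 + 17.49206·e^(−r·2)) → e^(−2r) = (14.9359 − 1)/17.49206 = 0.796698
r = −ln(0.796698)/2 = 0.22728/2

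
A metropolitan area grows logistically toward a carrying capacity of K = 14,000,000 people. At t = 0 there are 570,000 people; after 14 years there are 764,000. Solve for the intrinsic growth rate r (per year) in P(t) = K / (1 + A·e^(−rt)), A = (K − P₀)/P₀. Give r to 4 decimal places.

r ≈ 0.0220 per year

A = (14000000 − 570000)/570000 = 23.5614
764000 = 14000000/(1 + 23.5614·e^(−r·14)) → e^(−14r) = (18.32461 − 1)/23.5614 = 0.735296
r = −ln(0.735296)/14 = 0.30748/14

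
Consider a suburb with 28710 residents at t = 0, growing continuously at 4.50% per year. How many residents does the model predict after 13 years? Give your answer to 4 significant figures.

P(13) = 28710 · e^(0.045·13) = 28710 · e^(0.585)
= 28710 · 1.79499 ≈ 51534.19

≈ 51,530 residents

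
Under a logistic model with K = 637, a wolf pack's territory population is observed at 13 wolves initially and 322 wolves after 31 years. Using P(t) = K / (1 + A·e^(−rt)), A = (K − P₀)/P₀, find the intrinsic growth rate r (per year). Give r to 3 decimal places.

r ≈ 0.126 per year

A = (637 − 13)/13 = 48
322 = 637/(1 + 48·e^(−r·31)) → e^(−31r) = (1.97826 − 1)/48 = 0.02038
r = −ln(0.02038)/31 = 3.89318/31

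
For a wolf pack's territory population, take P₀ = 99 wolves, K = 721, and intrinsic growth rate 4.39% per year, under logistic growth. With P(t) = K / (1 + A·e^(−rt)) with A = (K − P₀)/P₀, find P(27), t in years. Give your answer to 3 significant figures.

A = (721 − 99)/99 = 6.28283
P(27) = 721 / (1 + 6.28283·e^(−0.0439·27)) = 721 / (1 + 6.28283·0.305654)
= 721 / 2.92037 ≈ 246.89

≈ 247 wolves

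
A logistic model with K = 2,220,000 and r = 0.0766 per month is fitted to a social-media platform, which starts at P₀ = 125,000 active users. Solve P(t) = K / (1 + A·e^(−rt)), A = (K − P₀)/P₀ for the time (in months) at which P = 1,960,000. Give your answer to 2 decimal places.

t ≈ 63.17 months

A = (2220000 − 125000)/125000 = 16.76
1960000 = 2220000/(1 + 16.76·e^(−0.0766t)) → 1 + 16.76·e^(−0.0766t) = 1.13265
e^(−0.0766t) = 0.007915 → t = ln(126.34462)/0.0766 = 4.83901/0.0766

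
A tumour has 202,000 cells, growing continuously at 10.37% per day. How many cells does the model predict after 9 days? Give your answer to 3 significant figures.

≈ 514,000 cells

P(9) = 202000 · e^(0.1037·9) = 202000 · e^(0.9333)
= 202000 · 2.54289 ≈ 513663.15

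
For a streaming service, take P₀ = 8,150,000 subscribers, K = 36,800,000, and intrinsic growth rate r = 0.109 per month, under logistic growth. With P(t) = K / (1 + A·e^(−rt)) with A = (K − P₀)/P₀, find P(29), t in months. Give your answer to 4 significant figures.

≈ 32,030,000 subscribers

A = (36800000 − 8150000)/8150000 = 3.51534
P(29) = 36800000 / (1 + 3.51534·e^(−0.109·29)) = 36800000 / (1 + 3.51534·0.042383)
= 36800000 / 1.14899 ≈ 32028080.85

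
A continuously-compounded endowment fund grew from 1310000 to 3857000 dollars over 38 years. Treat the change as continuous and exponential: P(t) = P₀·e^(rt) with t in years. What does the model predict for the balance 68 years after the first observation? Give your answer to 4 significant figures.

≈ 9,047,000 dollars

r = ln(3857000/1310000) / 38 ≈ 0.028417 per year
P(68) = 1310000 · e^(0.028417·68) = 1310000 · 6.90597 ≈ 9046814.79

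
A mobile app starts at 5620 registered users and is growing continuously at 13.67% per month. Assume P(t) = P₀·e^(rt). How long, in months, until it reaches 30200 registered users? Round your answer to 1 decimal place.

30200 = 5620 · e^(0.1367·t)
t = ln(30200/5620) / 0.1367 = ln(5.37367) / 0.1367 = 1.68151 / 0.1367

t ≈ 12.3 months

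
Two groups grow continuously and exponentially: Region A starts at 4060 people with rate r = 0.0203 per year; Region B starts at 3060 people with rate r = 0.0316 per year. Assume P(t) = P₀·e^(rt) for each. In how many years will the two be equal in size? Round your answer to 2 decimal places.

4060·e^(0.0203t) = 3060·e^(0.0316t)
4060/3060 = e^((0.0316 − 0.0203)t) → ln(1.3268) = 0.0113·t
t = 0.28277 / 0.0113

t ≈ 25.02 years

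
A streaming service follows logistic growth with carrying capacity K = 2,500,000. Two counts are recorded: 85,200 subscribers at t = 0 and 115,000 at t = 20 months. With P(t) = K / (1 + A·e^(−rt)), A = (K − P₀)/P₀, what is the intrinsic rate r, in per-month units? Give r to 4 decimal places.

r ≈ 0.0156 per month

A = (2500000 − 85200)/85200 = 28.34272
115000 = 2500000/(1 + 28.34272·e^(−r·20)) → e^(−20r) = (21.73913 − 1)/28.34272 = 0.731727
r = −ln(0.731727)/20 = 0.31235/20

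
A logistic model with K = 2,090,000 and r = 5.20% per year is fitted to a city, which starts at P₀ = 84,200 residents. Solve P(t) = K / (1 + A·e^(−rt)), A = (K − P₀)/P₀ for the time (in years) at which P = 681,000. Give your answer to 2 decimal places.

A = (2090000 − 84200)/84200 = 23.82185
681000 = 2090000/(1 + 23.82185·e^(−0.052t)) → 1 + 23.82185·e^(−0.052t) = 3.06902
e^(−0.052t) = 0.086854 → t = ln(11.51361)/0.052 = 2.44353/0.052

t ≈ 46.99 years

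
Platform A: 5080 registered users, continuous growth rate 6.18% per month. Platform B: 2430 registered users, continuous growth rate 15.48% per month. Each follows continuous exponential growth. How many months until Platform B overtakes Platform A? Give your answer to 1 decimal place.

5080·e^(0.0618t) = 2430·e^(0.1548t)
5080/2430 = e^((0.1548 − 0.0618)t) → ln(2.09053) = 0.093·t
t = 0.73742 / 0.093

t ≈ 7.9 months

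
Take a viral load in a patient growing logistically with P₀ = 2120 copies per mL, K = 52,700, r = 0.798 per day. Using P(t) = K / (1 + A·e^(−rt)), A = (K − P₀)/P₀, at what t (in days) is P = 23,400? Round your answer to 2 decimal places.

t ≈ 3.69 days

A = (52700 − 2120)/2120 = 23.85849
23400 = 52700/(1 + 23.85849·e^(−0.798t)) → 1 + 23.85849·e^(−0.798t) = 2.25214
e^(−0.798t) = 0.052482 → t = ln(19.05422)/0.798 = 2.94729/0.798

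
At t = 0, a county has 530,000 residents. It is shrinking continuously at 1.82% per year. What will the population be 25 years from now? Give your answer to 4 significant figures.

≈ 336,300 residents

P(25) = 530000 · e^(-0.0182·25) = 530000 · e^(-0.455)
= 530000 · 0.63445 ≈ 336257.42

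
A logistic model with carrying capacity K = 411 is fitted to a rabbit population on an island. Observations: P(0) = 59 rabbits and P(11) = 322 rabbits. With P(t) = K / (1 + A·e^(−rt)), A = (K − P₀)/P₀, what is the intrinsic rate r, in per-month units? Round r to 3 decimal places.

r ≈ 0.279 per month

A = (411 − 59)/59 = 5.9661
322 = 411/(1 + 5.9661·e^(−r·11)) → e^(−11r) = (1.2764 − 1)/5.9661 = 0.046328
r = −ln(0.046328)/11 = 3.07201/11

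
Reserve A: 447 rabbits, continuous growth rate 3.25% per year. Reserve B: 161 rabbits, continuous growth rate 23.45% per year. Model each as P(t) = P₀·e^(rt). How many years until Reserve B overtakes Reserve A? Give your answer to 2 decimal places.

447·e^(0.0325t) = 161·e^(0.2345t)
447/161 = e^((0.2345 − 0.0325)t) → ln(2.7764) = 0.202·t
t = 1.02115 / 0.202

t ≈ 5.06 years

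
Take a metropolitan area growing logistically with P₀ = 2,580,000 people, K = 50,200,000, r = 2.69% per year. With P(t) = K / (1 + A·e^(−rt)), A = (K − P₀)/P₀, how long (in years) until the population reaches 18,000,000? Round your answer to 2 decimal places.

A = (50200000 − 2580000)/2580000 = 18.45736
18000000 = 50200000/(1 + 18.45736·e^(−0.0269t)) → 1 + 18.45736·e^(−0.0269t) = 2.78889
e^(−0.0269t) = 0.09692 → t = ln(10.31778)/0.0269 = 2.33387/0.0269

t ≈ 86.76 years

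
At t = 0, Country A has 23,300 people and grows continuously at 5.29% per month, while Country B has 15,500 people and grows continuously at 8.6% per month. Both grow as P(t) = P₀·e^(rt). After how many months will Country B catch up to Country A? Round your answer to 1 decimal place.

23300·e^(0.0529t) = 15500·e^(0.086t)
23300/15500 = e^((0.086 − 0.0529)t) → ln(1.50323) = 0.0331·t
t = 0.40761 / 0.0331

t ≈ 12.3 months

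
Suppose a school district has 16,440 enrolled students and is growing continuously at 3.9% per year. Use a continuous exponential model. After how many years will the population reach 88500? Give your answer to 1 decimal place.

t ≈ 43.2 years

88500 = 16440 · e^(0.039·t)
t = ln(88500/16440) / 0.039 = ln(5.38321) / 0.039 = 1.68329 / 0.039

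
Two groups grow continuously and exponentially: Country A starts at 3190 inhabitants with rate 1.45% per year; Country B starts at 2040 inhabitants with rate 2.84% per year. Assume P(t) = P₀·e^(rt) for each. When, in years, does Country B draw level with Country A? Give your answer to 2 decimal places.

3190·e^(0.0145t) = 2040·e^(0.0284t)
3190/2040 = e^((0.0284 − 0.0145)t) → ln(1.56373) = 0.0139·t
t = 0.44707 / 0.0139

t ≈ 32.16 years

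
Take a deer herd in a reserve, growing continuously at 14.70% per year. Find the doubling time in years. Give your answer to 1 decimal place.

doubling time ≈ 4.7 years

doubling time = ln(2) / |r| = 0.69315 / 0.147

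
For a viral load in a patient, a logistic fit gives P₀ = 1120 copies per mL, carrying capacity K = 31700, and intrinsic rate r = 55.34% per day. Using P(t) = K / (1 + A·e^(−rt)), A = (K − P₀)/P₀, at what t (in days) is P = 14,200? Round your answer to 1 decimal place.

t ≈ 5.6 days

A = (31700 − 1120)/1120 = 27.30357
14200 = 31700/(1 + 27.30357·e^(−0.5534t)) → 1 + 27.30357·e^(−0.5534t) = 2.23239
e^(−0.5534t) = 0.045137 → t = ln(22.1549)/0.5534 = 3.09806/0.5534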